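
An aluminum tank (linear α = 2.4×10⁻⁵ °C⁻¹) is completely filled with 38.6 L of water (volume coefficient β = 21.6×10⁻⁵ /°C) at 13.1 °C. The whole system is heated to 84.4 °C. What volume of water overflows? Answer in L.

The tank also expands: β_container ≈ 3α = 7.2×10⁻⁵ /K
Net overflow = V₀(β_liq − 3α_cont)ΔT
β − 3α = 2.16×10⁻⁴ − 7.2×10⁻⁵ = 1.44×10⁻⁴ /K; ΔT = 71.3 K
ΔV = 38.6 × 1.44×10⁻⁴ × 71.3 = 0.396 L

0.396 L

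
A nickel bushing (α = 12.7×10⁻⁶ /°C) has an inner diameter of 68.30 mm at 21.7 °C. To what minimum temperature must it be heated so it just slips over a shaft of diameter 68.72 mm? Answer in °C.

Required Δd = 68.72 − 68.30 = 0.42 mm
Δd = αd₀ΔT ⇒ ΔT = Δd/(αd₀) = 0.42 / (12.7×10⁻⁶ × 68.30) = 484.20 K
T_min = 21.7 + 484.20 = 505.90 °C

T = 506 °C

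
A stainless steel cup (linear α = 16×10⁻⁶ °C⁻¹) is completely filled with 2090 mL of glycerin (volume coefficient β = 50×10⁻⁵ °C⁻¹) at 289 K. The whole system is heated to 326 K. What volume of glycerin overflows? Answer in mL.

The cup also expands: β_container ≈ 3α = 4.8×10⁻⁵ /K
Net overflow = V₀(β_liq − 3α_cont)ΔT
β − 3α = 5.00×10⁻⁴ − 4.8×10⁻⁵ = 4.52×10⁻⁴ /K; ΔT = 37 K
ΔV = 2090 × 4.52×10⁻⁴ × 37 = 35.0 mL

35.0 mL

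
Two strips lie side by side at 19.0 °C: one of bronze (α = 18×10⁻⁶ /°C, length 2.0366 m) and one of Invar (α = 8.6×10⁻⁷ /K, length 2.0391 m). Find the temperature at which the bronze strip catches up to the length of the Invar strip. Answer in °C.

Equal length when α₁L₁ΔT − α₂L₂ΔT = L₂ − L₁ = 2.50×10⁻³ m
α₁L₁ = 3.66588×10⁻⁵, α₂L₂ = 1.753626×10⁻⁶ → Δ(αL) = 3.4905174×10⁻⁵ m/K
ΔT = 2.50×10⁻³ / 3.4905174×10⁻⁵ = 71.6226 K, so T = 19.0 + 71.6226 = 90.6226 °C

T = 90.62 °C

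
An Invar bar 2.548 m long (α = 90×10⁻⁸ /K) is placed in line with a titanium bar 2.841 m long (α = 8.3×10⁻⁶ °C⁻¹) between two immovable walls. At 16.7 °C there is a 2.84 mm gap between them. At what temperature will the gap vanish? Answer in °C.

α₁L₁ = 2.2932×10⁻⁶ m/K, α₂L₂ = 2.35803×10⁻⁵ m/K → total 2.58735×10⁻⁵ m/K
ΔT = g/(α₁L₁+α₂L₂) = 2.84×10⁻³ / 2.58735×10⁻⁵ = 109.76 K
T = 16.7 + 109.76 = 126.46 °C

T = 126 °C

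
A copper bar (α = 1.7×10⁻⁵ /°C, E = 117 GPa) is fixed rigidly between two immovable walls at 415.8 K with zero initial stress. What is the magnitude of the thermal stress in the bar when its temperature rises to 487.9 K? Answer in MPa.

Fully constrained: the free strain ε = αΔT is blocked, so σ = Eε = EαΔT.
|ΔT| = 72.1 K
σ = 117×10⁹ × 1.7×10⁻⁵ × 72.1 = 1.43×10⁸ Pa

σ = 143 MPa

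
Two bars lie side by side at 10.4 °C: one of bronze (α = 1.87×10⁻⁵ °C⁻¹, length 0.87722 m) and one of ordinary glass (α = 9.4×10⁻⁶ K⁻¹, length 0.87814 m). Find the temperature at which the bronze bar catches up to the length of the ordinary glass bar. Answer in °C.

L₁(1 + α₁ΔT) = L₂(1 + α₂ΔT) ⇒ ΔT = (L₂ − L₁)/(α₁L₁ − α₂L₂)
L₂ − L₁ = 0.87814 − 0.87722 = 9.20×10⁻⁴ m
α₁L₁ − α₂L₂ = 1.87×10⁻⁵×0.87722 − 9.4×10⁻⁶×0.87814 = 8.149498×10⁻⁶ m/K
ΔT = 9.20×10⁻⁴ / 8.149498×10⁻⁶ = 112.890 K
T = 10.4 + 112.890 = 123.290 °C

T = 123.3 °C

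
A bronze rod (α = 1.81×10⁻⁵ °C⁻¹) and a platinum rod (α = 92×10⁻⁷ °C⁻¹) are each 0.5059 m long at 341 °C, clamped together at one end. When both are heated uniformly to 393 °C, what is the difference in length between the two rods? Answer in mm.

0.234 mm

ΔT = 52 K
bronze: ΔL = 1.81×10⁻⁵ × 0.5059 m × 52 = 4.7615×10⁻⁴ m = 0.47615 mm
platinum: ΔL = 92×10⁻⁷ × 0.5059 m × 52 = 2.4202×10⁻⁴ m = 0.24202 mm
difference = 0.47615 − 0.24202 = 0.23413 mm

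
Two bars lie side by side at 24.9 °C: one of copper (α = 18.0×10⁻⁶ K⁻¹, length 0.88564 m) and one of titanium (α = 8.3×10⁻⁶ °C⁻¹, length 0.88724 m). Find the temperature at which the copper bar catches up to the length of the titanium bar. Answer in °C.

Equal length when α₁L₁ΔT − α₂L₂ΔT = L₂ − L₁ = 1.60×10⁻³ m
α₁L₁ = 1.594152×10⁻⁵, α₂L₂ = 7.364092×10⁻⁶ → Δ(αL) = 8.577428×10⁻⁶ m/K
ΔT = 1.60×10⁻³ / 8.577428×10⁻⁶ = 186.536 K, so T = 24.9 + 186.536 = 211.436 °C

T = 211.4 °C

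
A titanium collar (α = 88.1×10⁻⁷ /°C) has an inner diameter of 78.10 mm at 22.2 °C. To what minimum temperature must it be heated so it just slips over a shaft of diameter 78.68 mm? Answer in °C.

T = 865 °C

Required Δd = 78.68 − 78.10 = 0.58 mm
Δd = αd₀ΔT ⇒ ΔT = Δd/(αd₀) = 0.58 / (88.1×10⁻⁷ × 78.10) = 842.95 K
T_min = 22.2 + 842.95 = 865.15 °C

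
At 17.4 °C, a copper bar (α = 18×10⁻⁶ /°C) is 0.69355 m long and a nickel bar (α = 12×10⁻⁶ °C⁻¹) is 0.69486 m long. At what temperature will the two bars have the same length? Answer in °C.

T = 333.4 °C

Equal length when α₁L₁ΔT − α₂L₂ΔT = L₂ − L₁ = 1.31×10⁻³ m
α₁L₁ = 1.24839×10⁻⁵, α₂L₂ = 8.33832×10⁻⁶ → Δ(αL) = 4.14558×10⁻⁶ m/K
ΔT = 1.31×10⁻³ / 4.14558×10⁻⁶ = 315.999 K, so T = 17.4 + 315.999 = 333.399 °C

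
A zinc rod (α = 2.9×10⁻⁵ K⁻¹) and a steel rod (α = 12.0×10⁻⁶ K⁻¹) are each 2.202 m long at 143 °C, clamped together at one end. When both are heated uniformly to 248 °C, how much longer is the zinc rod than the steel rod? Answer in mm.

3.93 mm

ΔT = 105 K
zinc: ΔL = 2.9×10⁻⁵ × 2.202 m × 105 = 6.7051×10⁻³ m = 6.7051 mm
steel: ΔL = 12.0×10⁻⁶ × 2.202 m × 105 = 2.7745×10⁻³ m = 2.7745 mm
difference = 6.7051 − 2.7745 = 3.9306 mm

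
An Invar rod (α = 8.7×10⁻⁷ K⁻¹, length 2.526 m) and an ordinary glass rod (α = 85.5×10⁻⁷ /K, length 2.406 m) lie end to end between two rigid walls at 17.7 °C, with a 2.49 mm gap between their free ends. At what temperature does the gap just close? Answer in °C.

Gap closes when ΔL₁ + ΔL₂ = 2.49 mm = 2.49×10⁻³ m
(α₁L₁ + α₂L₂)ΔT = g
α₁L₁ + α₂L₂ = 8.7×10⁻⁷×2.526 + 85.5×10⁻⁷×2.406 = 2.276892×10⁻⁵ m/K
ΔT = 2.49×10⁻³ / 2.276892×10⁻⁵ = 109.36 K
T = 17.7 + 109.36 = 127.06 °C

T = 127 °C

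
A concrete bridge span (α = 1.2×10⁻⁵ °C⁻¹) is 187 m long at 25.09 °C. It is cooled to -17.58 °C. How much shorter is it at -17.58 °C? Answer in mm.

|ΔT| = |-17.58 − 25.09| = 42.67 K
ΔL = αL₀ΔT = (1.2×10⁻⁵)(187)(42.67) = 9.58×10⁻² m

ΔL = 95.8 mm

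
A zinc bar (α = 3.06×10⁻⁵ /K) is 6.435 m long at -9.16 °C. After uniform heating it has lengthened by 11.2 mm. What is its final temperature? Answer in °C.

ΔL = αL₀ΔT ⇒ ΔT = ΔL / (αL₀)
ΔT = 11.2×10⁻³ m / (3.06×10⁻⁵ × 6.435 m) = 56.878 K
T = -9.16 + 56.878 = 47.718 °C

T = 47.7 °C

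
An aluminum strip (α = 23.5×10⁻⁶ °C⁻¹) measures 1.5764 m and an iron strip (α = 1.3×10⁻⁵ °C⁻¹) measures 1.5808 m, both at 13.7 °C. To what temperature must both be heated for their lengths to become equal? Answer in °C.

L₁(1 + α₁ΔT) = L₂(1 + α₂ΔT) ⇒ ΔT = (L₂ − L₁)/(α₁L₁ − α₂L₂)
L₂ − L₁ = 1.5808 − 1.5764 = 4.40×10⁻³ m
α₁L₁ − α₂L₂ = 23.5×10⁻⁶×1.5764 − 1.3×10⁻⁵×1.5808 = 1.6495×10⁻⁵ m/K
ΔT = 4.40×10⁻³ / 1.6495×10⁻⁵ = 266.747 K
T = 13.7 + 266.747 = 280.447 °C

T = 280.4 °C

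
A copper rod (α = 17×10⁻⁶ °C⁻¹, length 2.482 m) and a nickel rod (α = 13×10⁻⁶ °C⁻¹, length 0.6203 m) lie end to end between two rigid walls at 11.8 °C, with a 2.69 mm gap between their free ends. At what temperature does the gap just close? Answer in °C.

T = 65.3 °C

Gap closes when ΔL₁ + ΔL₂ = 2.69 mm = 2.69×10⁻³ m
(α₁L₁ + α₂L₂)ΔT = g
α₁L₁ + α₂L₂ = 17×10⁻⁶×2.482 + 13×10⁻⁶×0.6203 = 5.02579×10⁻⁵ m/K
ΔT = 2.69×10⁻³ / 5.02579×10⁻⁵ = 53.524 K
T = 11.8 + 53.524 = 65.324 °C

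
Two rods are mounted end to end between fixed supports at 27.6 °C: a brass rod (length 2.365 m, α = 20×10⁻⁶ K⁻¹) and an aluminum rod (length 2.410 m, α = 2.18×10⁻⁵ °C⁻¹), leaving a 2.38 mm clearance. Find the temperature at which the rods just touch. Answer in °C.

T = 51.4 °C

α₁L₁ = 4.730×10⁻⁵ m/K, α₂L₂ = 5.2538×10⁻⁵ m/K → total 9.9838×10⁻⁵ m/K
ΔT = g/(α₁L₁+α₂L₂) = 2.38×10⁻³ / 9.9838×10⁻⁵ = 23.839 K
T = 27.6 + 23.839 = 51.439 °C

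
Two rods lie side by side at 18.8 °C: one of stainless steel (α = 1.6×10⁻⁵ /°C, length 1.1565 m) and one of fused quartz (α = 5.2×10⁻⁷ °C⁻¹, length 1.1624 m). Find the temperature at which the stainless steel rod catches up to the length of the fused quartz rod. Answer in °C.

T = 348.4 °C

Equal length when α₁L₁ΔT − α₂L₂ΔT = L₂ − L₁ = 5.90×10⁻³ m
α₁L₁ = 1.8504×10⁻⁵, α₂L₂ = 6.04448×10⁻⁷ → Δ(αL) = 1.7899552×10⁻⁵ m/K
ΔT = 5.90×10⁻³ / 1.7899552×10⁻⁵ = 329.617 K, so T = 18.8 + 329.617 = 348.417 °C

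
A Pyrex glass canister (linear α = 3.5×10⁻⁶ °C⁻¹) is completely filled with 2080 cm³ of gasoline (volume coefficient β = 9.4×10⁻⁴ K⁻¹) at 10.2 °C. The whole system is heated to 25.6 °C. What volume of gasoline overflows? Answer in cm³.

The canister also expands: β_container ≈ 3α = 1.05×10⁻⁵ /K
Net overflow = V₀(β_liq − 3α_cont)ΔT
β − 3α = 9.40×10⁻⁴ − 1.05×10⁻⁵ = 9.295×10⁻⁴ /K; ΔT = 15.4 K
ΔV = 2080 × 9.295×10⁻⁴ × 15.4 = 29.8 cm³

29.8 cm³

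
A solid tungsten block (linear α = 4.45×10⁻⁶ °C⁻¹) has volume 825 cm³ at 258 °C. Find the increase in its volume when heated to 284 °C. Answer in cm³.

ΔV = 0.286 cm³

Isotropic solid: β ≈ 3α = 1.3×10⁻⁵ /K; ΔT = 26 K
ΔV = 3αV₀ΔT = 3(4.45×10⁻⁶)(825)(26) = 0.286 cm³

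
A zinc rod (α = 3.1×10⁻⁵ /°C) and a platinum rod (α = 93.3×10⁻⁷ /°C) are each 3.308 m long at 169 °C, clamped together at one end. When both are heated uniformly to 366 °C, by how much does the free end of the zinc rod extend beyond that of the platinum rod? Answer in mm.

14.1 mm

ΔT = 197 K
zinc: ΔL = 3.1×10⁻⁵ × 3.308 m × 197 = 2.0202×10⁻² m = 20.202 mm
platinum: ΔL = 93.3×10⁻⁷ × 3.308 m × 197 = 6.0801×10⁻³ m = 6.0801 mm
difference = 20.202 − 6.0801 = 14.1219 mm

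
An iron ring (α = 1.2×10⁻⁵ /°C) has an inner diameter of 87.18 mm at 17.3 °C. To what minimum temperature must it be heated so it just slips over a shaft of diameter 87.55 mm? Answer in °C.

Required Δd = 87.55 − 87.18 = 0.37 mm
Δd = αd₀ΔT ⇒ ΔT = Δd/(αd₀) = 0.37 / (1.2×10⁻⁵ × 87.18) = 353.67 K
T_min = 17.3 + 353.67 = 370.97 °C

T = 371 °C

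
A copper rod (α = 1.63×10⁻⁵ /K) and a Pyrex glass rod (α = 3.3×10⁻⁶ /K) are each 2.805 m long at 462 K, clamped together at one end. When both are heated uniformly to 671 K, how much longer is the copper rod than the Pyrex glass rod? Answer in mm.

ΔT = 209 K
copper: ΔL = 1.63×10⁻⁵ × 2.805 m × 209 = 9.5558×10⁻³ m = 9.5558 mm
Pyrex glass: ΔL = 3.3×10⁻⁶ × 2.805 m × 209 = 1.9346×10⁻³ m = 1.9346 mm
difference = 9.5558 − 1.9346 = 7.6212 mm

7.62 mm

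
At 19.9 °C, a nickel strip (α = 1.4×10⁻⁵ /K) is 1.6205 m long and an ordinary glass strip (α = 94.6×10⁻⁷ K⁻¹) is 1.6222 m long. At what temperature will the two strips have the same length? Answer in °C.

L₁(1 + α₁ΔT) = L₂(1 + α₂ΔT) ⇒ ΔT = (L₂ − L₁)/(α₁L₁ − α₂L₂)
L₂ − L₁ = 1.6222 − 1.6205 = 1.70×10⁻³ m
α₁L₁ − α₂L₂ = 1.4×10⁻⁵×1.6205 − 94.6×10⁻⁷×1.6222 = 7.340988×10⁻⁶ m/K
ΔT = 1.70×10⁻³ / 7.340988×10⁻⁶ = 231.576 K
T = 19.9 + 231.576 = 251.476 °C

T = 251.5 °C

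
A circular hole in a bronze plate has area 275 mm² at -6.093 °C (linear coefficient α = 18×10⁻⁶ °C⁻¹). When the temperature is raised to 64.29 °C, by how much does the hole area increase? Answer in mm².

Area coefficient ≈ 2α; |ΔT| = 70.383 K
ΔA = 2αA₀ΔT = 2(18×10⁻⁶)(275)(70.383) = 0.697 mm²

ΔA = 0.697 mm²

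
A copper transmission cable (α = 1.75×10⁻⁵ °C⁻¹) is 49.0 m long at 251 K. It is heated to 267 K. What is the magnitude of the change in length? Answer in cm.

|ΔT| = |267 − 251| = 16 K
ΔL = αL₀ΔT = (1.75×10⁻⁵)(49.0)(16) = 1.37×10⁻² m

ΔL = 1.37 cm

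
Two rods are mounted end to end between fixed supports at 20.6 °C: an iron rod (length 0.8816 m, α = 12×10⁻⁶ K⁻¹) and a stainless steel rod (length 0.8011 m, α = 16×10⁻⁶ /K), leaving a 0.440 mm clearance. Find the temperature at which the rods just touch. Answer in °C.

T = 39.4 °C

α₁L₁ = 1.05792×10⁻⁵ m/K, α₂L₂ = 1.28176×10⁻⁵ m/K → total 2.33968×10⁻⁵ m/K
ΔT = g/(α₁L₁+α₂L₂) = 4.40×10⁻⁴ / 2.33968×10⁻⁵ = 18.806 K
T = 20.6 + 18.806 = 39.406 °C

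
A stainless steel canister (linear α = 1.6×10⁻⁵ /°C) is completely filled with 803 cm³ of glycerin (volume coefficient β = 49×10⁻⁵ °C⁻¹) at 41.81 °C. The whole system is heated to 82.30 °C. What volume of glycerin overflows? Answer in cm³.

14.4 cm³

The canister also expands: β_container ≈ 3α = 4.8×10⁻⁵ /K
Net overflow = V₀(β_liq − 3α_cont)ΔT
β − 3α = 4.90×10⁻⁴ − 4.8×10⁻⁵ = 4.42×10⁻⁴ /K; ΔT = 40.49 K
ΔV = 803 × 4.42×10⁻⁴ × 40.49 = 14.4 cm³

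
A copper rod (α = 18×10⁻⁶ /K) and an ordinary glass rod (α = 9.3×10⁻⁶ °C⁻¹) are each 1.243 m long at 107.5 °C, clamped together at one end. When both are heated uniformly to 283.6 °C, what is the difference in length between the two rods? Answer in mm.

1.90 mm

ΔT = 176.1 K
copper: ΔL = 18×10⁻⁶ × 1.243 m × 176.1 = 3.9401×10⁻³ m = 3.9401 mm
ordinary glass: ΔL = 9.3×10⁻⁶ × 1.243 m × 176.1 = 2.0357×10⁻³ m = 2.0357 mm
difference = 3.9401 − 2.0357 = 1.9044 mm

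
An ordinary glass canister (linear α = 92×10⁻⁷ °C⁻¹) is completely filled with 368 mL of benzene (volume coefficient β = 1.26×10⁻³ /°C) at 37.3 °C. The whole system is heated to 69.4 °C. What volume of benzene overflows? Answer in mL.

14.6 mL

The canister also expands: β_container ≈ 3α = 2.76×10⁻⁵ /K
Net overflow = V₀(β_liq − 3α_cont)ΔT
β − 3α = 1.26×10⁻³ − 2.76×10⁻⁵ = 1.2324×10⁻³ /K; ΔT = 32.1 K
ΔV = 368 × 1.2324×10⁻³ × 32.1 = 14.6 mL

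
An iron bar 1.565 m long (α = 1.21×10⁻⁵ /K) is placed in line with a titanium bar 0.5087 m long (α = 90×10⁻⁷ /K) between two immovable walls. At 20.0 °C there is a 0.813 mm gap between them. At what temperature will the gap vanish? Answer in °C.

Gap closes when ΔL₁ + ΔL₂ = 0.813 mm = 8.13×10⁻⁴ m
(α₁L₁ + α₂L₂)ΔT = g
α₁L₁ + α₂L₂ = 1.21×10⁻⁵×1.565 + 90×10⁻⁷×0.5087 = 2.35148×10⁻⁵ m/K
ΔT = 8.13×10⁻⁴ / 2.35148×10⁻⁵ = 34.574 K
T = 20.0 + 34.574 = 54.574 °C

T = 54.6 °C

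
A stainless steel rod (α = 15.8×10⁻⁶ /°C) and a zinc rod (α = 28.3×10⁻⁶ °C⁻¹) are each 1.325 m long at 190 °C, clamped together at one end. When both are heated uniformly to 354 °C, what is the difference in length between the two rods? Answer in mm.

2.72 mm

ΔT = 164 K
stainless steel: ΔL = 15.8×10⁻⁶ × 1.325 m × 164 = 3.4333×10⁻³ m = 3.4333 mm
zinc: ΔL = 28.3×10⁻⁶ × 1.325 m × 164 = 6.1496×10⁻³ m = 6.1496 mm
difference = 6.1496 − 3.4333 = 2.7163 mm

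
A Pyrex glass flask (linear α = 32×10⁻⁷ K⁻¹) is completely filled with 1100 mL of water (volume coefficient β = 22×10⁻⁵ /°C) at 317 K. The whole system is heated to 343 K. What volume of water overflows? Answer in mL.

6.02 mL

The flask also expands: β_container ≈ 3α = 9.6×10⁻⁶ /K
Net overflow = V₀(β_liq − 3α_cont)ΔT
β − 3α = 2.20×10⁻⁴ − 9.6×10⁻⁶ = 2.104×10⁻⁴ /K; ΔT = 26 K
ΔV = 1100 × 2.104×10⁻⁴ × 26 = 6.02 mL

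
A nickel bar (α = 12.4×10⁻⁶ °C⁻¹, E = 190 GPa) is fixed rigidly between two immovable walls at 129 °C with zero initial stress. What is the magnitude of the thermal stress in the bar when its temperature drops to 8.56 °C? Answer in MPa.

Fully constrained: the free strain ε = αΔT is blocked, so σ = Eε = EαΔT.
|ΔT| = 120.44 K
σ = 190×10⁹ × 12.4×10⁻⁶ × 120.44 = 2.84×10⁸ Pa

σ = 284 MPa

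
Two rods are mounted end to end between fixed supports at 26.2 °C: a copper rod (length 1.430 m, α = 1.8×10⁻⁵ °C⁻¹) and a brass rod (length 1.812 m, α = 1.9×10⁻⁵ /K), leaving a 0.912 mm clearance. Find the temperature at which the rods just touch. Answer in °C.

T = 41.4 °C

Gap closes when ΔL₁ + ΔL₂ = 0.912 mm = 9.12×10⁻⁴ m
(α₁L₁ + α₂L₂)ΔT = g
α₁L₁ + α₂L₂ = 1.8×10⁻⁵×1.430 + 1.9×10⁻⁵×1.812 = 6.0168×10⁻⁵ m/K
ΔT = 9.12×10⁻⁴ / 6.0168×10⁻⁵ = 15.158 K
T = 26.2 + 15.158 = 41.358 °C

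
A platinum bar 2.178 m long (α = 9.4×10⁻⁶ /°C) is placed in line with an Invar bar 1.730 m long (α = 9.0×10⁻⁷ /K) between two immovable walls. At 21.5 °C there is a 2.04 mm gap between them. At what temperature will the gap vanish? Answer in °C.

α₁L₁ = 2.04732×10⁻⁵ m/K, α₂L₂ = 1.557×10⁻⁶ m/K → total 2.20302×10⁻⁵ m/K
ΔT = g/(α₁L₁+α₂L₂) = 2.04×10⁻³ / 2.20302×10⁻⁵ = 92.60 K
T = 21.5 + 92.60 = 114.10 °C

T = 114 °C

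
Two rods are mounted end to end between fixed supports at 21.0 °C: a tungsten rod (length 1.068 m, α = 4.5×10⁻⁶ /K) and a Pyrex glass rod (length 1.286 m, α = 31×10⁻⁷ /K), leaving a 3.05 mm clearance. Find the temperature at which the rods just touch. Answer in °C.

T = 368 °C

α₁L₁ = 4.806×10⁻⁶ m/K, α₂L₂ = 3.9866×10⁻⁶ m/K → total 8.7926×10⁻⁶ m/K
ΔT = g/(α₁L₁+α₂L₂) = 3.05×10⁻³ / 8.7926×10⁻⁶ = 346.88 K
T = 21.0 + 346.88 = 367.88 °C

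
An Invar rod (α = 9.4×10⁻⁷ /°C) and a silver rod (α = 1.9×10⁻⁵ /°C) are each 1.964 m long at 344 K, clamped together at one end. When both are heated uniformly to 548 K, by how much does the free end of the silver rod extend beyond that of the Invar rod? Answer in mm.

7.24 mm

ΔT = 204 K
Invar: ΔL = 9.4×10⁻⁷ × 1.964 m × 204 = 3.7662×10⁻⁴ m = 0.37662 mm
silver: ΔL = 1.9×10⁻⁵ × 1.964 m × 204 = 7.6125×10⁻³ m = 7.6125 mm
difference = 7.6125 − 0.37662 = 7.23588 mm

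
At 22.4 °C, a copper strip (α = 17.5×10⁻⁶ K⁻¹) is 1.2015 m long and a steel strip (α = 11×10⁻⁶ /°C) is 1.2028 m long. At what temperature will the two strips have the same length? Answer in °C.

L₁(1 + α₁ΔT) = L₂(1 + α₂ΔT) ⇒ ΔT = (L₂ − L₁)/(α₁L₁ − α₂L₂)
L₂ − L₁ = 1.2028 − 1.2015 = 1.30×10⁻³ m
α₁L₁ − α₂L₂ = 17.5×10⁻⁶×1.2015 − 11×10⁻⁶×1.2028 = 7.79545×10⁻⁶ m/K
ΔT = 1.30×10⁻³ / 7.79545×10⁻⁶ = 166.764 K
T = 22.4 + 166.764 = 189.164 °C

T = 189.2 °C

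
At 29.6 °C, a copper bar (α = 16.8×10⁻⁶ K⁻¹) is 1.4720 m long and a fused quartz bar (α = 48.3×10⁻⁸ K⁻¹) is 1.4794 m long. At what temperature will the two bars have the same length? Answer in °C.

T = 337.7 °C

Equal length when α₁L₁ΔT − α₂L₂ΔT = L₂ − L₁ = 7.40×10⁻³ m
α₁L₁ = 2.47296×10⁻⁵, α₂L₂ = 7.145502×10⁻⁷ → Δ(αL) = 2.40150498×10⁻⁵ m/K
ΔT = 7.40×10⁻³ / 2.40150498×10⁻⁵ = 308.140 K, so T = 29.6 + 308.140 = 337.740 °C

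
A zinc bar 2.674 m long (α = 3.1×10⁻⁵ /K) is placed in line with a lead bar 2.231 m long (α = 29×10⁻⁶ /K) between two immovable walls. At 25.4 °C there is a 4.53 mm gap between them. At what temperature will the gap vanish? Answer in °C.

Gap closes when ΔL₁ + ΔL₂ = 4.53 mm = 4.53×10⁻³ m
(α₁L₁ + α₂L₂)ΔT = g
α₁L₁ + α₂L₂ = 3.1×10⁻⁵×2.674 + 29×10⁻⁶×2.231 = 1.47593×10⁻⁴ m/K
ΔT = 4.53×10⁻³ / 1.47593×10⁻⁴ = 30.693 K
T = 25.4 + 30.693 = 56.093 °C

T = 56.1 °C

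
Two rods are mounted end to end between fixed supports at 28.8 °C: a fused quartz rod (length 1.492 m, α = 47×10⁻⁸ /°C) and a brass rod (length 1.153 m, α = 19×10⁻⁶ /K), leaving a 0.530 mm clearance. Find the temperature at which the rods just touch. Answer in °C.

Gap closes when ΔL₁ + ΔL₂ = 0.530 mm = 5.30×10⁻⁴ m
(α₁L₁ + α₂L₂)ΔT = g
α₁L₁ + α₂L₂ = 47×10⁻⁸×1.492 + 19×10⁻⁶×1.153 = 2.260824×10⁻⁵ m/K
ΔT = 5.30×10⁻⁴ / 2.260824×10⁻⁵ = 23.443 K
T = 28.8 + 23.443 = 52.243 °C

T = 52.2 °C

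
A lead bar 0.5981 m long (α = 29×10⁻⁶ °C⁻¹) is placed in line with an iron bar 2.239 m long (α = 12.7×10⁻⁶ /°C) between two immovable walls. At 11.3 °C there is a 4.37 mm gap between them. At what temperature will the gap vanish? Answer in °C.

T = 107 °C

α₁L₁ = 1.73449×10⁻⁵ m/K, α₂L₂ = 2.84353×10⁻⁵ m/K → total 4.57802×10⁻⁵ m/K
ΔT = g/(α₁L₁+α₂L₂) = 4.37×10⁻³ / 4.57802×10⁻⁵ = 95.46 K
T = 11.3 + 95.46 = 106.76 °C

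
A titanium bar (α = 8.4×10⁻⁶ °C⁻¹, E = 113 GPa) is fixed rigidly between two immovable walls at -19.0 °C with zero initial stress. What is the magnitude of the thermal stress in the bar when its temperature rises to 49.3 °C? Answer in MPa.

σ = 64.8 MPa

Fully constrained: the free strain ε = αΔT is blocked, so σ = Eε = EαΔT.
|ΔT| = 68.3 K
σ = 113×10⁹ × 8.4×10⁻⁶ × 68.3 = 6.48×10⁷ Pa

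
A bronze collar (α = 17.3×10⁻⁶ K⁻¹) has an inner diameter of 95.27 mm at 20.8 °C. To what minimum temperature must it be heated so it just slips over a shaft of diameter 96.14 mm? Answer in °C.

Required Δd = 96.14 − 95.27 = 0.87 mm
Δd = αd₀ΔT ⇒ ΔT = Δd/(αd₀) = 0.87 / (17.3×10⁻⁶ × 95.27) = 527.86 K
T_min = 20.8 + 527.86 = 548.66 °C

T = 549 °C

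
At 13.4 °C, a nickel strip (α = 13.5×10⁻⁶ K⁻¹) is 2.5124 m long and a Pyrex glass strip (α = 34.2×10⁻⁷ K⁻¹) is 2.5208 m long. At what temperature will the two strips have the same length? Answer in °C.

L₁(1 + α₁ΔT) = L₂(1 + α₂ΔT) ⇒ ΔT = (L₂ − L₁)/(α₁L₁ − α₂L₂)
L₂ − L₁ = 2.5208 − 2.5124 = 8.40×10⁻³ m
α₁L₁ − α₂L₂ = 13.5×10⁻⁶×2.5124 − 34.2×10⁻⁷×2.5208 = 2.5296264×10⁻⁵ m/K
ΔT = 8.40×10⁻³ / 2.5296264×10⁻⁵ = 332.065 K
T = 13.4 + 332.065 = 345.465 °C

T = 345.5 °C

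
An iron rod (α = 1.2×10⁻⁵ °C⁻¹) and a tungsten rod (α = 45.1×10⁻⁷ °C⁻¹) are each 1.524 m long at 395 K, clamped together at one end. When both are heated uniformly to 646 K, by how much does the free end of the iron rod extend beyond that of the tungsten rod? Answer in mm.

2.87 mm

ΔT = 251 K
iron: ΔL = 1.2×10⁻⁵ × 1.524 m × 251 = 4.5903×10⁻³ m = 4.5903 mm
tungsten: ΔL = 45.1×10⁻⁷ × 1.524 m × 251 = 1.7252×10⁻³ m = 1.7252 mm
difference = 4.5903 − 1.7252 = 2.8651 mm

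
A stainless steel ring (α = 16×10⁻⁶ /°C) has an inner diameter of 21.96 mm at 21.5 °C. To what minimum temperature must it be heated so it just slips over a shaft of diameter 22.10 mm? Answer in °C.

Required Δd = 22.10 − 21.96 = 0.14 mm
Δd = αd₀ΔT ⇒ ΔT = Δd/(αd₀) = 0.14 / (16×10⁻⁶ × 21.96) = 398.45 K
T_min = 21.5 + 398.45 = 419.95 °C

T = 420 °C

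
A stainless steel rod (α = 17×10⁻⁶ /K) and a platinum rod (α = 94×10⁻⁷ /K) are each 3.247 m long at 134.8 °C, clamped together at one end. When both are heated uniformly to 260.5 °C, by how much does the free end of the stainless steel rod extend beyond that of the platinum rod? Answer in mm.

ΔT = 125.7 K
stainless steel: ΔL = 17×10⁻⁶ × 3.247 m × 125.7 = 6.9385×10⁻³ m = 6.9385 mm
platinum: ΔL = 94×10⁻⁷ × 3.247 m × 125.7 = 3.8366×10⁻³ m = 3.8366 mm
difference = 6.9385 − 3.8366 = 3.1019 mm

3.10 mm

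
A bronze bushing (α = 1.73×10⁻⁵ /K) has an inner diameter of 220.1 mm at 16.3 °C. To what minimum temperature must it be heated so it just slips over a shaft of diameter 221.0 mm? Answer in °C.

Required Δd = 221.0 − 220.1 = 0.9 mm
Δd = αd₀ΔT ⇒ ΔT = Δd/(αd₀) = 0.9 / (1.73×10⁻⁵ × 220.1) = 236.36 K
T_min = 16.3 + 236.36 = 252.66 °C

T = 253 °C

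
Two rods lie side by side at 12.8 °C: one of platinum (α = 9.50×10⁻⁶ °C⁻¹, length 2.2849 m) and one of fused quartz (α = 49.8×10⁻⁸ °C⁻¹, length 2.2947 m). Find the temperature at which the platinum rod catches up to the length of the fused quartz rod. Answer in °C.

L₁(1 + α₁ΔT) = L₂(1 + α₂ΔT) ⇒ ΔT = (L₂ − L₁)/(α₁L₁ − α₂L₂)
L₂ − L₁ = 2.2947 − 2.2849 = 9.80×10⁻³ m
α₁L₁ − α₂L₂ = 9.50×10⁻⁶×2.2849 − 49.8×10⁻⁸×2.2947 = 2.05637894×10⁻⁵ m/K
ΔT = 9.80×10⁻³ / 2.05637894×10⁻⁵ = 476.566 K
T = 12.8 + 476.566 = 489.366 °C

T = 489.4 °C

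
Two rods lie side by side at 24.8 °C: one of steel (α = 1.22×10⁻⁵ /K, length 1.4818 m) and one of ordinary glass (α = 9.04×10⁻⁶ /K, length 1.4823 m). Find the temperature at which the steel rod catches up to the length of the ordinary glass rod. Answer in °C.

T = 131.7 °C

Equal length when α₁L₁ΔT − α₂L₂ΔT = L₂ − L₁ = 5.00×10⁻⁴ m
α₁L₁ = 1.807796×10⁻⁵, α₂L₂ = 1.3399992×10⁻⁵ → Δ(αL) = 4.677968×10⁻⁶ m/K
ΔT = 5.00×10⁻⁴ / 4.677968×10⁻⁶ = 106.884 K, so T = 24.8 + 106.884 = 131.684 °C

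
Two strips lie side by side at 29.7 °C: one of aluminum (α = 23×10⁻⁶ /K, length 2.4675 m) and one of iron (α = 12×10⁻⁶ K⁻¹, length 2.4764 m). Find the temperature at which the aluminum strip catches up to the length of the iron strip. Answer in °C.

T = 358.9 °C

Equal length when α₁L₁ΔT − α₂L₂ΔT = L₂ − L₁ = 8.90×10⁻³ m
α₁L₁ = 5.67525×10⁻⁵, α₂L₂ = 2.97168×10⁻⁵ → Δ(αL) = 2.70357×10⁻⁵ m/K
ΔT = 8.90×10⁻³ / 2.70357×10⁻⁵ = 329.194 K, so T = 29.7 + 329.194 = 358.894 °C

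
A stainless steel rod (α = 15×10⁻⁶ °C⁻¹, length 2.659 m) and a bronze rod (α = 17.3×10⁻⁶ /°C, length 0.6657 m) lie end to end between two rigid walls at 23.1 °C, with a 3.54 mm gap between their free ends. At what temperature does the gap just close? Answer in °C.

α₁L₁ = 3.9885×10⁻⁵ m/K, α₂L₂ = 1.151661×10⁻⁵ m/K → total 5.140161×10⁻⁵ m/K
ΔT = g/(α₁L₁+α₂L₂) = 3.54×10⁻³ / 5.140161×10⁻⁵ = 68.869 K
T = 23.1 + 68.869 = 91.969 °C

T = 92.0 °C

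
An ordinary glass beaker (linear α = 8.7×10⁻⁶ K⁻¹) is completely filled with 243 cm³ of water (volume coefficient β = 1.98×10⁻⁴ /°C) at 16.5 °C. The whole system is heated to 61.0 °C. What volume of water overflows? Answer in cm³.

The beaker also expands: β_container ≈ 3α = 2.61×10⁻⁵ /K
Net overflow = V₀(β_liq − 3α_cont)ΔT
β − 3α = 1.98×10⁻⁴ − 2.61×10⁻⁵ = 1.719×10⁻⁴ /K; ΔT = 44.5 K
ΔV = 243 × 1.719×10⁻⁴ × 44.5 = 1.86 cm³

1.86 cm³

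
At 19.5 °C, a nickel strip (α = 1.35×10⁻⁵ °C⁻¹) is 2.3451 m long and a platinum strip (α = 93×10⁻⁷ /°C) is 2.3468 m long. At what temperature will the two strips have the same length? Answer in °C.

L₁(1 + α₁ΔT) = L₂(1 + α₂ΔT) ⇒ ΔT = (L₂ − L₁)/(α₁L₁ − α₂L₂)
L₂ − L₁ = 2.3468 − 2.3451 = 1.70×10⁻³ m
α₁L₁ − α₂L₂ = 1.35×10⁻⁵×2.3451 − 93×10⁻⁷×2.3468 = 9.83361×10⁻⁶ m/K
ΔT = 1.70×10⁻³ / 9.83361×10⁻⁶ = 172.876 K
T = 19.5 + 172.876 = 192.376 °C

T = 192.4 °C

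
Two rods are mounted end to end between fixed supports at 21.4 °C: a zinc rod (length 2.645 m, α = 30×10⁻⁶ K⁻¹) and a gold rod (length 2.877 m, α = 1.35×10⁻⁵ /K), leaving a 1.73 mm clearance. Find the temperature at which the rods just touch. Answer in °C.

T = 36.0 °C

α₁L₁ = 7.935×10⁻⁵ m/K, α₂L₂ = 3.88395×10⁻⁵ m/K → total 1.181895×10⁻⁴ m/K
ΔT = g/(α₁L₁+α₂L₂) = 1.73×10⁻³ / 1.181895×10⁻⁴ = 14.638 K
T = 21.4 + 14.638 = 36.038 °C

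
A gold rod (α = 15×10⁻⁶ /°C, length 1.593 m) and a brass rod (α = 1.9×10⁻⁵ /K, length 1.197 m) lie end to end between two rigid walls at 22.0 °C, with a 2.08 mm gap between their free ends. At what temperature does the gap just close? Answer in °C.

α₁L₁ = 2.3895×10⁻⁵ m/K, α₂L₂ = 2.2743×10⁻⁵ m/K → total 4.6638×10⁻⁵ m/K
ΔT = g/(α₁L₁+α₂L₂) = 2.08×10⁻³ / 4.6638×10⁻⁵ = 44.599 K
T = 22.0 + 44.599 = 66.599 °C

T = 66.6 °C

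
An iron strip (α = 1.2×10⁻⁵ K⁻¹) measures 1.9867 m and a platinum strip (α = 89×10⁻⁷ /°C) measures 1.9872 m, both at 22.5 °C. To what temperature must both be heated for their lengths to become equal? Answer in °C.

L₁(1 + α₁ΔT) = L₂(1 + α₂ΔT) ⇒ ΔT = (L₂ − L₁)/(α₁L₁ − α₂L₂)
L₂ − L₁ = 1.9872 − 1.9867 = 5.00×10⁻⁴ m
α₁L₁ − α₂L₂ = 1.2×10⁻⁵×1.9867 − 89×10⁻⁷×1.9872 = 6.15432×10⁻⁶ m/K
ΔT = 5.00×10⁻⁴ / 6.15432×10⁻⁶ = 81.244 K
T = 22.5 + 81.244 = 103.744 °C

T = 103.7 °C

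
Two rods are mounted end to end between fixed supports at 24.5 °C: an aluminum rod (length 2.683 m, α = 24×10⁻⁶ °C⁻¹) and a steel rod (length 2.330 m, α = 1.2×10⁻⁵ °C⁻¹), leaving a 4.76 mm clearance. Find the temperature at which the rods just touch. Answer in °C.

T = 76.0 °C

α₁L₁ = 6.4392×10⁻⁵ m/K, α₂L₂ = 2.796×10⁻⁵ m/K → total 9.2352×10⁻⁵ m/K
ΔT = g/(α₁L₁+α₂L₂) = 4.76×10⁻³ / 9.2352×10⁻⁵ = 51.542 K
T = 24.5 + 51.542 = 76.042 °C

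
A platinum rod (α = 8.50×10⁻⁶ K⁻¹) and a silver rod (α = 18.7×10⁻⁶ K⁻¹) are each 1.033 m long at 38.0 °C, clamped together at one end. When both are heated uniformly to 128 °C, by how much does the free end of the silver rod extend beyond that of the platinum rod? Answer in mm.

0.948 mm

ΔT = 90.0 K
platinum: ΔL = 8.50×10⁻⁶ × 1.033 m × 90.0 = 7.9024×10⁻⁴ m = 0.79024 mm
silver: ΔL = 18.7×10⁻⁶ × 1.033 m × 90.0 = 1.7385×10⁻³ m = 1.7385 mm
difference = 1.7385 − 0.79024 = 0.94826 mm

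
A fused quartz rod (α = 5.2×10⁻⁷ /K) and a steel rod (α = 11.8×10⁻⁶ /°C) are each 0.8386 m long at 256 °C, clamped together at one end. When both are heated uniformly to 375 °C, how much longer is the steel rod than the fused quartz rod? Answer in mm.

1.13 mm

ΔT = 119 K
fused quartz: ΔL = 5.2×10⁻⁷ × 0.8386 m × 119 = 5.1893×10⁻⁵ m = 0.051893 mm
steel: ΔL = 11.8×10⁻⁶ × 0.8386 m × 119 = 1.1776×10⁻³ m = 1.1776 mm
difference = 1.1776 − 0.051893 = 1.125707 mm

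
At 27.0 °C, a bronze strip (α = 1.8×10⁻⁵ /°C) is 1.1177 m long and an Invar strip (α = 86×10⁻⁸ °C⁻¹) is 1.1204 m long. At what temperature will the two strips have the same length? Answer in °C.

T = 168.0 °C

Equal length when α₁L₁ΔT − α₂L₂ΔT = L₂ − L₁ = 2.70×10⁻³ m
α₁L₁ = 2.01186×10⁻⁵, α₂L₂ = 9.63544×10⁻⁷ → Δ(αL) = 1.9155056×10⁻⁵ m/K
ΔT = 2.70×10⁻³ / 1.9155056×10⁻⁵ = 140.955 K, so T = 27.0 + 140.955 = 167.955 °C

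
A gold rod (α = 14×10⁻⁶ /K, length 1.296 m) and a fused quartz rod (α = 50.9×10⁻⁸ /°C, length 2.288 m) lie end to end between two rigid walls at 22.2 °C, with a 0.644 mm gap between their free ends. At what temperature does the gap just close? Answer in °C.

α₁L₁ = 1.8144×10⁻⁵ m/K, α₂L₂ = 1.164592×10⁻⁶ m/K → total 1.9308592×10⁻⁵ m/K
ΔT = g/(α₁L₁+α₂L₂) = 6.44×10⁻⁴ / 1.9308592×10⁻⁵ = 33.353 K
T = 22.2 + 33.353 = 55.553 °C

T = 55.6 °C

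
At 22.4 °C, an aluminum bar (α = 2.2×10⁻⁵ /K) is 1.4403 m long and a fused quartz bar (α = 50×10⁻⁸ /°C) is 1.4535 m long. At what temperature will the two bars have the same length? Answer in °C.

Equal length when α₁L₁ΔT − α₂L₂ΔT = L₂ − L₁ = 1.32×10⁻² m
α₁L₁ = 3.16866×10⁻⁵, α₂L₂ = 7.2675×10⁻⁷ → Δ(αL) = 3.095985×10⁻⁵ m/K
ΔT = 1.32×10⁻² / 3.095985×10⁻⁵ = 426.359 K, so T = 22.4 + 426.359 = 448.759 °C

T = 448.8 °C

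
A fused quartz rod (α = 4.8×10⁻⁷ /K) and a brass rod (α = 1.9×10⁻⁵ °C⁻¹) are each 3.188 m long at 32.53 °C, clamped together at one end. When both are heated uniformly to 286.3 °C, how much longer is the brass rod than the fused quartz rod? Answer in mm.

ΔT = 253.77 K
fused quartz: ΔL = 4.8×10⁻⁷ × 3.188 m × 253.77 = 3.8833×10⁻⁴ m = 0.38833 mm
brass: ΔL = 1.9×10⁻⁵ × 3.188 m × 253.77 = 1.5371×10⁻² m = 15.371 mm
difference = 15.371 − 0.38833 = 14.98267 mm

15.0 mm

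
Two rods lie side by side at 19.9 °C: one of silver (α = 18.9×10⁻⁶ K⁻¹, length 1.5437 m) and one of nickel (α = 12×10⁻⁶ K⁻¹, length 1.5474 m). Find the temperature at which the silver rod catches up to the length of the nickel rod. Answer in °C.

T = 368.7 °C

L₁(1 + α₁ΔT) = L₂(1 + α₂ΔT) ⇒ ΔT = (L₂ − L₁)/(α₁L₁ − α₂L₂)
L₂ − L₁ = 1.5474 − 1.5437 = 3.70×10⁻³ m
α₁L₁ − α₂L₂ = 18.9×10⁻⁶×1.5437 − 12×10⁻⁶×1.5474 = 1.060713×10⁻⁵ m/K
ΔT = 3.70×10⁻³ / 1.060713×10⁻⁵ = 348.822 K
T = 19.9 + 348.822 = 368.722 °C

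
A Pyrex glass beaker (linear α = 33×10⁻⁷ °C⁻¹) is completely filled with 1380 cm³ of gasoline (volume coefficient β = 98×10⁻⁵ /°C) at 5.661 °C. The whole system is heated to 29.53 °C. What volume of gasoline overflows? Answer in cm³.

32.0 cm³

The beaker also expands: β_container ≈ 3α = 9.9×10⁻⁶ /K
Net overflow = V₀(β_liq − 3α_cont)ΔT
β − 3α = 9.80×10⁻⁴ − 9.9×10⁻⁶ = 9.701×10⁻⁴ /K; ΔT = 23.869 K
ΔV = 1380 × 9.701×10⁻⁴ × 23.869 = 32.0 cm³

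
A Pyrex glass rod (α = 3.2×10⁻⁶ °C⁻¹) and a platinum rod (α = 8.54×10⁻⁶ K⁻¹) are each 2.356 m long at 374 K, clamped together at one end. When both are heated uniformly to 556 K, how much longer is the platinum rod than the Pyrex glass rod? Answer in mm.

2.29 mm

ΔT = 182 K
Pyrex glass: ΔL = 3.2×10⁻⁶ × 2.356 m × 182 = 1.3721×10⁻³ m = 1.3721 mm
platinum: ΔL = 8.54×10⁻⁶ × 2.356 m × 182 = 3.6619×10⁻³ m = 3.6619 mm
difference = 3.6619 − 1.3721 = 2.2898 mm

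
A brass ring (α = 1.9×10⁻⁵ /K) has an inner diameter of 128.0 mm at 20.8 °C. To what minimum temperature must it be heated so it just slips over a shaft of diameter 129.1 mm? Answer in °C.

T = 473 °C

Required Δd = 129.1 − 128.0 = 1.1 mm
Δd = αd₀ΔT ⇒ ΔT = Δd/(αd₀) = 1.1 / (1.9×10⁻⁵ × 128.0) = 452.30 K
T_min = 20.8 + 452.30 = 473.10 °C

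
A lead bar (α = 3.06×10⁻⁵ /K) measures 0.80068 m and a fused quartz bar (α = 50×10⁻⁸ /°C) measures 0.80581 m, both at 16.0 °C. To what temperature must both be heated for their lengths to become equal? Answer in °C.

Equal length when α₁L₁ΔT − α₂L₂ΔT = L₂ − L₁ = 5.13×10⁻³ m
α₁L₁ = 2.4500808×10⁻⁵, α₂L₂ = 4.02905×10⁻⁷ → Δ(αL) = 2.4097903×10⁻⁵ m/K
ΔT = 5.13×10⁻³ / 2.4097903×10⁻⁵ = 212.882 K, so T = 16.0 + 212.882 = 228.882 °C

T = 228.9 °C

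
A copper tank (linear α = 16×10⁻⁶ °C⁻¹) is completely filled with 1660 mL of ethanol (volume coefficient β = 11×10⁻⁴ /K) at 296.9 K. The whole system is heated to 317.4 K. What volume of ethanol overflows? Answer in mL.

35.8 mL

The tank also expands: β_container ≈ 3α = 4.8×10⁻⁵ /K
Net overflow = V₀(β_liq − 3α_cont)ΔT
β − 3α = 1.10×10⁻³ − 4.8×10⁻⁵ = 1.052×10⁻³ /K; ΔT = 20.5 K
ΔV = 1660 × 1.052×10⁻³ × 20.5 = 35.8 mL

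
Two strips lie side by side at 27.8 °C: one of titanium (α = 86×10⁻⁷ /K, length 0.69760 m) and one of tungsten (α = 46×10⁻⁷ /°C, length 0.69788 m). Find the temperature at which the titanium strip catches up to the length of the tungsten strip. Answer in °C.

Equal length when α₁L₁ΔT − α₂L₂ΔT = L₂ − L₁ = 2.80×10⁻⁴ m
α₁L₁ = 5.99936×10⁻⁶, α₂L₂ = 3.210248×10⁻⁶ → Δ(αL) = 2.789112×10⁻⁶ m/K
ΔT = 2.80×10⁻⁴ / 2.789112×10⁻⁶ = 100.390 K, so T = 27.8 + 100.390 = 128.190 °C

T = 128.2 °C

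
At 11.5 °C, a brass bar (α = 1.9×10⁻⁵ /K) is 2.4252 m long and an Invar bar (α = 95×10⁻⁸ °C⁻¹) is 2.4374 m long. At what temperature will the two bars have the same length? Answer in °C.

T = 290.3 °C

Equal length when α₁L₁ΔT − α₂L₂ΔT = L₂ − L₁ = 1.22×10⁻² m
α₁L₁ = 4.60788×10⁻⁵, α₂L₂ = 2.31553×10⁻⁶ → Δ(αL) = 4.376327×10⁻⁵ m/K
ΔT = 1.22×10⁻² / 4.376327×10⁻⁵ = 278.773 K, so T = 11.5 + 278.773 = 290.273 °C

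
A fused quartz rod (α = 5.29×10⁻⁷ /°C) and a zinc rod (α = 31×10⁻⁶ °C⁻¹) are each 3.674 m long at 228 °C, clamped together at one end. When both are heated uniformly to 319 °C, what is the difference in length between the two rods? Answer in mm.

ΔT = 91 K
fused quartz: ΔL = 5.29×10⁻⁷ × 3.674 m × 91 = 1.7686×10⁻⁴ m = 0.17686 mm
zinc: ΔL = 31×10⁻⁶ × 3.674 m × 91 = 1.0364×10⁻² m = 10.364 mm
difference = 10.364 − 0.17686 = 10.18714 mm

10.2 mm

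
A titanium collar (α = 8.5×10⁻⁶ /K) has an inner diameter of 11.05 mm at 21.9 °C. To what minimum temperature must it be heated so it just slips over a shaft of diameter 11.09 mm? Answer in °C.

Required Δd = 11.09 − 11.05 = 0.04 mm
Δd = αd₀ΔT ⇒ ΔT = Δd/(αd₀) = 0.04 / (8.5×10⁻⁶ × 11.05) = 425.87 K
T_min = 21.9 + 425.87 = 447.77 °C

T = 448 °C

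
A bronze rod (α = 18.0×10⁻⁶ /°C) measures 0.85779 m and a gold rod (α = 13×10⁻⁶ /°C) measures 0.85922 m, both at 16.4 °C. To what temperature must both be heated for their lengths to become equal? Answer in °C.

T = 351.3 °C

L₁(1 + α₁ΔT) = L₂(1 + α₂ΔT) ⇒ ΔT = (L₂ − L₁)/(α₁L₁ − α₂L₂)
L₂ − L₁ = 0.85922 − 0.85779 = 1.43×10⁻³ m
α₁L₁ − α₂L₂ = 18.0×10⁻⁶×0.85779 − 13×10⁻⁶×0.85922 = 4.27036×10⁻⁶ m/K
ΔT = 1.43×10⁻³ / 4.27036×10⁻⁶ = 334.866 K
T = 16.4 + 334.866 = 351.266 °C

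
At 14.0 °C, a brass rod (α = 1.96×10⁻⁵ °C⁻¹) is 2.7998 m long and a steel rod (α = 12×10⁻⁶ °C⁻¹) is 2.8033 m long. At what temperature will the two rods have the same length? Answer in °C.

Equal length when α₁L₁ΔT − α₂L₂ΔT = L₂ − L₁ = 3.50×10⁻³ m
α₁L₁ = 5.487608×10⁻⁵, α₂L₂ = 3.36396×10⁻⁵ → Δ(αL) = 2.123648×10⁻⁵ m/K
ΔT = 3.50×10⁻³ / 2.123648×10⁻⁵ = 164.811 K, so T = 14.0 + 164.811 = 178.811 °C

T = 178.8 °C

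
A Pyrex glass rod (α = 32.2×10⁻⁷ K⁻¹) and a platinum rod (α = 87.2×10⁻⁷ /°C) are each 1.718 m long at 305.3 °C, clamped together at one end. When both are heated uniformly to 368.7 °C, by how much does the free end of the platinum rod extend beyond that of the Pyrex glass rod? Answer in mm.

0.599 mm

ΔT = 63.4 K
Pyrex glass: ΔL = 32.2×10⁻⁷ × 1.718 m × 63.4 = 3.5073×10⁻⁴ m = 0.35073 mm
platinum: ΔL = 87.2×10⁻⁷ × 1.718 m × 63.4 = 9.4979×10⁻⁴ m = 0.94979 mm
difference = 0.94979 − 0.35073 = 0.59906 mm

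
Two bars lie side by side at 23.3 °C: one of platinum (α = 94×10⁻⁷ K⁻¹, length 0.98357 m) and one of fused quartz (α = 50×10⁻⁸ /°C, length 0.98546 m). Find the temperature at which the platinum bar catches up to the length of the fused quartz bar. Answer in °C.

Equal length when α₁L₁ΔT − α₂L₂ΔT = L₂ − L₁ = 1.89×10⁻³ m
α₁L₁ = 9.245558×10⁻⁶, α₂L₂ = 4.9273×10⁻⁷ → Δ(αL) = 8.752828×10⁻⁶ m/K
ΔT = 1.89×10⁻³ / 8.752828×10⁻⁶ = 215.930 K, so T = 23.3 + 215.930 = 239.230 °C

T = 239.2 °C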